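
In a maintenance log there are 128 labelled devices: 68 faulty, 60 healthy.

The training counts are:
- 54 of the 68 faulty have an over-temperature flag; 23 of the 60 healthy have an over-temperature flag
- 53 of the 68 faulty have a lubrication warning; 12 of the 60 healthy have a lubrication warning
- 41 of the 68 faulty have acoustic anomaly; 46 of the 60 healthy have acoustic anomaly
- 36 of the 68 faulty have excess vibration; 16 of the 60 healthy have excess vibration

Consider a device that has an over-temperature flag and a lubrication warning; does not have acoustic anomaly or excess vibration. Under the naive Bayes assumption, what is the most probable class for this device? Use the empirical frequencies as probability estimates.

faulty

faulty: (68/128) × (54/68) × (53/68) × (27/68) × (32/68) ≈ 0.0614394
healthy: (60/128) × (23/60) × (12/60) × (14/60) × (44/60) ≈ 0.00614931
Highest score → faulty.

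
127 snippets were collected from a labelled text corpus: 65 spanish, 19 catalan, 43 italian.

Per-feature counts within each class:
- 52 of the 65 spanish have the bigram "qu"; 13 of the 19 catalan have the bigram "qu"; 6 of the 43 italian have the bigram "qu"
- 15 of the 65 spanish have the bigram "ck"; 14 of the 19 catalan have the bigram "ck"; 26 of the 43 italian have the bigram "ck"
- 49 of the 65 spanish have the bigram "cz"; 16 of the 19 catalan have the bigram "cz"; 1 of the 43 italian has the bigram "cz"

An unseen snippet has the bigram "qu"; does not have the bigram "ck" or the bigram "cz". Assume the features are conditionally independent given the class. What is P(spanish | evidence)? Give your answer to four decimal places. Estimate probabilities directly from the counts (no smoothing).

spanish: (65/127) × (52/65) × (50/65) × (16/65) ≈ 0.0775288
catalan: (19/127) × (13/19) × (5/19) × (3/19) ≈ 0.00425328
italian: (43/127) × (6/43) × (17/43) × (42/43) ≈ 0.0182435
P(spanish | x) = 0.0775288 / 0.10002558 ≈ 0.7751

0.7751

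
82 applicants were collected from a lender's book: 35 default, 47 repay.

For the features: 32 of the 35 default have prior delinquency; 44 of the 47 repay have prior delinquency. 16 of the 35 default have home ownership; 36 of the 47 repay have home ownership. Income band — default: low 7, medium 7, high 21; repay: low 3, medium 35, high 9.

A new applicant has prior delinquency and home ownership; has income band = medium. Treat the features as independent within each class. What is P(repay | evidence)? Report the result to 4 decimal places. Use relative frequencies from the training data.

default: (35/82) × (32/35) × (16/35) × (7/35) ≈ 0.0356794
repay: (47/82) × (44/47) × (36/47) × (35/47) ≈ 0.306065
P(repay | x) = 0.306065 / 0.3417444 ≈ 0.8956

0.8956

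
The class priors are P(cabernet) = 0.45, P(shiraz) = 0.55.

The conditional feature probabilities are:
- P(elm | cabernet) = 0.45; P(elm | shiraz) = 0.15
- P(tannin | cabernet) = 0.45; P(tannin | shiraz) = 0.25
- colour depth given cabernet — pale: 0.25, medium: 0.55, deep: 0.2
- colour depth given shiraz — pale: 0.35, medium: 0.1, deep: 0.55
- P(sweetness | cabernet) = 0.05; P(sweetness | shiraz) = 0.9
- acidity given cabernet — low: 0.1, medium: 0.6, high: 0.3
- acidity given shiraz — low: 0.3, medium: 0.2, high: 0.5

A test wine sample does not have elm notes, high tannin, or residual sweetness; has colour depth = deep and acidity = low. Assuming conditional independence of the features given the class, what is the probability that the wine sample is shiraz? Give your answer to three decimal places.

0.691

cabernet: 0.45 × (1−0.45) × (1−0.45) × 0.2 × (1−0.05) × 0.1 = 0.002586375
shiraz: 0.55 × (1−0.15) × (1−0.25) × 0.55 × (1−0.9) × 0.3 = 0.0057853125
P(shiraz | x) = 0.0057853125 / 0.0083716875 ≈ 0.691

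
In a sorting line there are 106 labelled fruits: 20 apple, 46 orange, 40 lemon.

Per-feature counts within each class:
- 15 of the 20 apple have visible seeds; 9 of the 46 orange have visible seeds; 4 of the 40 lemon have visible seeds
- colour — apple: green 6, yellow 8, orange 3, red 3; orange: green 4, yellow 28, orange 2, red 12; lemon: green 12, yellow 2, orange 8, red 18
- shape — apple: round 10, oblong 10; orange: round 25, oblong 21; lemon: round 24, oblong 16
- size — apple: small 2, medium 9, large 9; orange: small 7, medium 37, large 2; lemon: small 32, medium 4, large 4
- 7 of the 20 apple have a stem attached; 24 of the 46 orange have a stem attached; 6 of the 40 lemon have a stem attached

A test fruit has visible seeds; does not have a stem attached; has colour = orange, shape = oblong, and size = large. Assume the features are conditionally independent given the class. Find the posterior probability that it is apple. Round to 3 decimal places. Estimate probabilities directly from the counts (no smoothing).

apple: (20/106) × (15/20) × (3/20) × (10/20) × (9/20) × (13/20) ≈ 0.00310436
orange: (46/106) × (9/46) × (2/46) × (21/46) × (2/46) × (22/46) ≈ 0.0000350435
lemon: (40/106) × (4/40) × (8/40) × (16/40) × (4/40) × (34/40) ≈ 0.000256604
P(apple | x) = 0.00310436 / 0.0033960075 ≈ 0.914

0.914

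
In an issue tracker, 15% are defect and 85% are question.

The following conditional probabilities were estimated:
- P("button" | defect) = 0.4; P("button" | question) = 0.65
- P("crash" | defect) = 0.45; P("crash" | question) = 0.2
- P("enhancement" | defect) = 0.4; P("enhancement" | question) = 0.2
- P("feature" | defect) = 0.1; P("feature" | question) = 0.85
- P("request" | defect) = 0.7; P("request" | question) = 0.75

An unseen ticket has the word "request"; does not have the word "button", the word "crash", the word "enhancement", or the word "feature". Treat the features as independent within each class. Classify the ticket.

question

defect: 0.15 × (1−0.4) × (1−0.45) × (1−0.4) × (1−0.1) × 0.7 = 0.018711
question: 0.85 × (1−0.65) × (1−0.2) × (1−0.2) × (1−0.85) × 0.75 = 0.02142
Highest score → question.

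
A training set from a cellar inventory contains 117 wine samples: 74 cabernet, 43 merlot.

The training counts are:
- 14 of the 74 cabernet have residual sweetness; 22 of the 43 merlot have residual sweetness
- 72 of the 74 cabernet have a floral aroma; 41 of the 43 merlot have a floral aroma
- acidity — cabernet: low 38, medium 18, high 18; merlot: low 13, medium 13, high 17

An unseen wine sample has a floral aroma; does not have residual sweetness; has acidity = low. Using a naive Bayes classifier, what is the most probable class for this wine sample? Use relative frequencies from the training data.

cabernet

cabernet: (74/117) × (60/74) × (72/74) × (38/74) ≈ 0.256223
merlot: (43/117) × (21/43) × (41/43) × (13/43) ≈ 0.0517397
Highest score → cabernet.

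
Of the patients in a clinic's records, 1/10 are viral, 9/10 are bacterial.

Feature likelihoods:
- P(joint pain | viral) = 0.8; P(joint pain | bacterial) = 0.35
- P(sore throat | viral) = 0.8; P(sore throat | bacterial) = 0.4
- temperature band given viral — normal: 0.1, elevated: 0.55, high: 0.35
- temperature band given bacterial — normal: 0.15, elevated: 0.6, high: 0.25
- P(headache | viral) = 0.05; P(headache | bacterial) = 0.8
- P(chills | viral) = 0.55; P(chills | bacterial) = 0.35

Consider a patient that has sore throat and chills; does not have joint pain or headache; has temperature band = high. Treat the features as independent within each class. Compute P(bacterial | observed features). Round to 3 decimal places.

0.583

viral: 0.1 × (1−0.8) × 0.8 × 0.35 × (1−0.05) × 0.55 = 0.002926
bacterial: 0.9 × (1−0.35) × 0.4 × 0.25 × (1−0.8) × 0.35 = 0.004095
P(bacterial | x) = 0.004095 / 0.007021 ≈ 0.583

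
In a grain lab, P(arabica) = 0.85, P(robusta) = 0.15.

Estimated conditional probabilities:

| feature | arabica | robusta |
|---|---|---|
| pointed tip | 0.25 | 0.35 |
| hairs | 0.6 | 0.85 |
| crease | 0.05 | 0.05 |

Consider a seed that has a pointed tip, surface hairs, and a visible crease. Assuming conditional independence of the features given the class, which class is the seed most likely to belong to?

arabica: 0.85 × 0.25 × 0.6 × 0.05 = 0.006375
robusta: 0.15 × 0.35 × 0.85 × 0.05 = 0.00223125
Highest score → arabica.

arabica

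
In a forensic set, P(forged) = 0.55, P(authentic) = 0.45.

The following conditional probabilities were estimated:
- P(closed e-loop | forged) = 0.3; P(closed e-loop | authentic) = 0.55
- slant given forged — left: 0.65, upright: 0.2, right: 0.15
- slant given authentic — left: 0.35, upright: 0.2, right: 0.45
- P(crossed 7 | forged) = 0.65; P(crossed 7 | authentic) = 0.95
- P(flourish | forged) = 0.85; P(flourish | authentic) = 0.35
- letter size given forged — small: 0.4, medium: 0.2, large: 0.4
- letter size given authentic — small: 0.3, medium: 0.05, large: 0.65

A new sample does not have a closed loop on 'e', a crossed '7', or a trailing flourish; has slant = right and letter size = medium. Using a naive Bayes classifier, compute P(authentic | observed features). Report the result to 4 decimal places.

0.1963

forged: 0.55 × (1−0.3) × 0.15 × (1−0.65) × (1−0.85) × 0.2 = 0.000606375
authentic: 0.45 × (1−0.55) × 0.45 × (1−0.95) × (1−0.35) × 0.05 = 0.000148078125
P(authentic | x) = 0.000148078125 / 0.000754453125 ≈ 0.1963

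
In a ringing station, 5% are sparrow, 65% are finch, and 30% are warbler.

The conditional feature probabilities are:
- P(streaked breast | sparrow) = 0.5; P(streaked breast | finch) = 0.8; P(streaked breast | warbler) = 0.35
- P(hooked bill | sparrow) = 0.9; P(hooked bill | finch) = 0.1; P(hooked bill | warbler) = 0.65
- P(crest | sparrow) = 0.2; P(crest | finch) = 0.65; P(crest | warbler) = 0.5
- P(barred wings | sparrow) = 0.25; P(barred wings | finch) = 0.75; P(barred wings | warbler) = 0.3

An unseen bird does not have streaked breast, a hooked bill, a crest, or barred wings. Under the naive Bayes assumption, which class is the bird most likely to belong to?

warbler

sparrow: 0.05 × (1−0.5) × (1−0.9) × (1−0.2) × (1−0.25) = 0.0015
finch: 0.65 × (1−0.8) × (1−0.1) × (1−0.65) × (1−0.75) = 0.0102375
warbler: 0.3 × (1−0.35) × (1−0.65) × (1−0.5) × (1−0.3) = 0.0238875
Highest score → warbler.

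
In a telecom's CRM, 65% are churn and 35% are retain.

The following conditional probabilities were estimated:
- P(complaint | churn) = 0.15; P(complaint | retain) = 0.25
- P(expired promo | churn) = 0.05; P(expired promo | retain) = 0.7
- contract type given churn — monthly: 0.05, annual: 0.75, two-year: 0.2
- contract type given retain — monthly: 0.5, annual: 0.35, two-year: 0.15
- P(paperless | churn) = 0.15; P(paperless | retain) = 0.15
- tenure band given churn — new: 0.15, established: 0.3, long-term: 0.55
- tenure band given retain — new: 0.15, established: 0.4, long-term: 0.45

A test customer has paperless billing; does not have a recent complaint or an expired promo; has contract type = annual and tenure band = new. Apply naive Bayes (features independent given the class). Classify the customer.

churn: 0.65 × (1−0.15) × (1−0.05) × 0.75 × 0.15 × 0.15 = 0.008857265625
retain: 0.35 × (1−0.25) × (1−0.7) × 0.35 × 0.15 × 0.15 = 0.00062015625
Highest score → churn.

churn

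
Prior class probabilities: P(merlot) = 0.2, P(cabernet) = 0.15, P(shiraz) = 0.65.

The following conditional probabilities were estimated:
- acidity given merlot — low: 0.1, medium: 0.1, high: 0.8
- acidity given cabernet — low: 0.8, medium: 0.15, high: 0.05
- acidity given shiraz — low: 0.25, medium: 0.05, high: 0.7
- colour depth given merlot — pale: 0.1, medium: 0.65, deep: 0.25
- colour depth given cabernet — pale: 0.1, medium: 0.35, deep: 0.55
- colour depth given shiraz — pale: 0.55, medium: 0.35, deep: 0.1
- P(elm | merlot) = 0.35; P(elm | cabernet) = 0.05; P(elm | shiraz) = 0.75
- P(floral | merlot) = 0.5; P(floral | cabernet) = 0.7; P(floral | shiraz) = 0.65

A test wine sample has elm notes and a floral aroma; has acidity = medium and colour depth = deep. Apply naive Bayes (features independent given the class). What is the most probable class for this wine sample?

merlot: 0.2 × 0.1 × 0.25 × 0.35 × 0.5 = 0.000875
cabernet: 0.15 × 0.15 × 0.55 × 0.05 × 0.7 = 0.000433125
shiraz: 0.65 × 0.05 × 0.1 × 0.75 × 0.65 = 0.001584375
Highest score → shiraz.

shiraz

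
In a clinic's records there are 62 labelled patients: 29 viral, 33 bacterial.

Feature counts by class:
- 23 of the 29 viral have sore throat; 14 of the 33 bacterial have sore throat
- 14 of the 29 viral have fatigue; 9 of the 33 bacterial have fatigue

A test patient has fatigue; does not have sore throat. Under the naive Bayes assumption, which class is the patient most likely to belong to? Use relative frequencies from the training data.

viral: (29/62) × (6/29) × (14/29) ≈ 0.0467186
bacterial: (33/62) × (19/33) × (9/33) ≈ 0.0835777
Highest score → bacterial.

bacterial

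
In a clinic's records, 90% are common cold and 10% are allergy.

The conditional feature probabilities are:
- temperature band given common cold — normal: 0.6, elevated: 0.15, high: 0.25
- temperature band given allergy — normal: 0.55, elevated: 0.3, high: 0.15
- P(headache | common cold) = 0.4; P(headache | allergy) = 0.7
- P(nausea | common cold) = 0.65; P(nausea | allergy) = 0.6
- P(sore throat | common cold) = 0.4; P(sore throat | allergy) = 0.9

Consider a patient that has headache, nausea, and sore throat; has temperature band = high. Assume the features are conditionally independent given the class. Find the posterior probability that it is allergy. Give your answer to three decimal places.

0.195

common cold: 0.9 × 0.25 × 0.4 × 0.65 × 0.4 = 0.0234
allergy: 0.1 × 0.15 × 0.7 × 0.6 × 0.9 = 0.00567
P(allergy | x) = 0.00567 / 0.02907 ≈ 0.195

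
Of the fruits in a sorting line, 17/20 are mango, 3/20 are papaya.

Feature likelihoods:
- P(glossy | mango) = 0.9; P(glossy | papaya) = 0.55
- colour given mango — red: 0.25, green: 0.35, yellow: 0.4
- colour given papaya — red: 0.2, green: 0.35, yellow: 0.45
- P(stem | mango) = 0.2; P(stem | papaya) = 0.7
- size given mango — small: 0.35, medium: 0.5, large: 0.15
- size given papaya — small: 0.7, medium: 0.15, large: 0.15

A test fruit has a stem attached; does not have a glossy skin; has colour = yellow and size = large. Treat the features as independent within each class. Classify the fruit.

mango: 0.85 × (1−0.9) × 0.4 × 0.2 × 0.15 = 0.00102
papaya: 0.15 × (1−0.55) × 0.45 × 0.7 × 0.15 = 0.003189375
Highest score → papaya.

papaya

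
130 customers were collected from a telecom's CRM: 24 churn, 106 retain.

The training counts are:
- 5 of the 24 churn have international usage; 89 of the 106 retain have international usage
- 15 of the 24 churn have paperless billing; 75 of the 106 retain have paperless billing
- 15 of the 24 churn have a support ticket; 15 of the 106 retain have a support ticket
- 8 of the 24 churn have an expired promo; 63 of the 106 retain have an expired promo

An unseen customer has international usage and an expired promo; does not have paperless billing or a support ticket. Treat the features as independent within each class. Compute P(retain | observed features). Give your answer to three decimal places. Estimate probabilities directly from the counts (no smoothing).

0.983

churn: (24/130) × (5/24) × (9/24) × (9/24) × (8/24) ≈ 0.00180288
retain: (106/130) × (89/106) × (31/106) × (91/106) × (63/106) ≈ 0.102158
P(retain | x) = 0.102158 / 0.10396088 ≈ 0.983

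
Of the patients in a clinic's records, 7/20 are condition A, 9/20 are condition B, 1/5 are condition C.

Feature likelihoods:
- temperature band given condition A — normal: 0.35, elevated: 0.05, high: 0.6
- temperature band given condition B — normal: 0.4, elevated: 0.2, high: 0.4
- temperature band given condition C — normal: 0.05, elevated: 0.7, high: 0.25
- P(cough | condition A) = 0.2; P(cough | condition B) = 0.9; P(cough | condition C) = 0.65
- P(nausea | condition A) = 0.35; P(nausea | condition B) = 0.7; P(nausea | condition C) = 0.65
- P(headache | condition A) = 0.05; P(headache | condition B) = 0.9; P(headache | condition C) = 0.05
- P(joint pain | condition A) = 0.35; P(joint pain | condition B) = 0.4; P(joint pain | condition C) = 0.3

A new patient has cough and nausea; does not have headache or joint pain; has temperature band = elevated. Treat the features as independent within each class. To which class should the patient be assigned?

condition A: 0.35 × 0.05 × 0.2 × 0.35 × (1−0.05) × (1−0.35) = 0.0007564375
condition B: 0.45 × 0.2 × 0.9 × 0.7 × (1−0.9) × (1−0.4) = 0.003402
condition C: 0.2 × 0.7 × 0.65 × 0.65 × (1−0.05) × (1−0.3) = 0.03933475
Highest score → condition C.

condition C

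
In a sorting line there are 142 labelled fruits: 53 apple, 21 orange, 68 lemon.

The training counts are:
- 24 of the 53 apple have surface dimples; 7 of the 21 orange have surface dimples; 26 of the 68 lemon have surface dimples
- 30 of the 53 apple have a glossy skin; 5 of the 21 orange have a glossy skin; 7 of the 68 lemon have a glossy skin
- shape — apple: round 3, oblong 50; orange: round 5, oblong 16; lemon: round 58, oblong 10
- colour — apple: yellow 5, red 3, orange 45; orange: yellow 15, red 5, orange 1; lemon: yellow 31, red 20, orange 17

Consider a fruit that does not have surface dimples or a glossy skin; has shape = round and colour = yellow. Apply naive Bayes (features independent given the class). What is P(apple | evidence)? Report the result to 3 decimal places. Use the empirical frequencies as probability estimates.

0.004

apple: (53/142) × (29/53) × (23/53) × (3/53) × (5/53) ≈ 0.000473261
orange: (21/142) × (14/21) × (16/21) × (5/21) × (15/21) ≈ 0.0127751
lemon: (68/142) × (42/68) × (61/68) × (58/68) × (31/68) ≈ 0.10317
P(apple | x) = 0.000473261 / 0.116418361 ≈ 0.004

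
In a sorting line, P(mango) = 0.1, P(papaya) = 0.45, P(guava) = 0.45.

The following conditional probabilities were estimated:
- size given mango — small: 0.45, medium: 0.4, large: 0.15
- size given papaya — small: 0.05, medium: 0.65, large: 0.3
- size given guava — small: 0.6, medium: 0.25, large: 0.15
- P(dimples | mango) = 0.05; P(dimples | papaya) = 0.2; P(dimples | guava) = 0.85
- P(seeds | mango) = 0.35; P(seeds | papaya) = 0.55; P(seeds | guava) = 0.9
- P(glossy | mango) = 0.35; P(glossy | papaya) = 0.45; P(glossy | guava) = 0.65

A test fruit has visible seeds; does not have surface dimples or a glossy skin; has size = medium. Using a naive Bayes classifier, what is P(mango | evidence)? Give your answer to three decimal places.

0.102

mango: 0.1 × 0.4 × (1−0.05) × 0.35 × (1−0.35) = 0.008645
papaya: 0.45 × 0.65 × (1−0.2) × 0.55 × (1−0.45) = 0.070785
guava: 0.45 × 0.25 × (1−0.85) × 0.9 × (1−0.65) = 0.005315625
P(mango | x) = 0.008645 / 0.084745625 ≈ 0.102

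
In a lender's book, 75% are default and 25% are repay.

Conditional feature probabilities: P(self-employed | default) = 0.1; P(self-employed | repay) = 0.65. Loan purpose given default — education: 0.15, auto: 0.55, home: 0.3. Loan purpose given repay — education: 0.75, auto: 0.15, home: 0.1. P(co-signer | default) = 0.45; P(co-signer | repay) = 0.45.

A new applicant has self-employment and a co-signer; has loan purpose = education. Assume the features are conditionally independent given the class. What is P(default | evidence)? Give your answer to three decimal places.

0.085

default: 0.75 × 0.1 × 0.15 × 0.45 = 0.0050625
repay: 0.25 × 0.65 × 0.75 × 0.45 = 0.05484375
P(default | x) = 0.0050625 / 0.05990625 ≈ 0.085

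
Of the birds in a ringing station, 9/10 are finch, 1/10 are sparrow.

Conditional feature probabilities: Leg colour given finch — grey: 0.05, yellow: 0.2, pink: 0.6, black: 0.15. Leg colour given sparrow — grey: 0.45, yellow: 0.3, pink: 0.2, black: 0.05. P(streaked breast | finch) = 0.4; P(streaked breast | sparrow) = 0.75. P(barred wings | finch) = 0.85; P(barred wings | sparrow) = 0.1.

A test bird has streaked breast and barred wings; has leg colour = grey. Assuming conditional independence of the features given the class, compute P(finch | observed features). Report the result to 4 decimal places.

0.8193

finch: 0.9 × 0.05 × 0.4 × 0.85 = 0.0153
sparrow: 0.1 × 0.45 × 0.75 × 0.1 = 0.003375
P(finch | x) = 0.0153 / 0.018675 ≈ 0.8193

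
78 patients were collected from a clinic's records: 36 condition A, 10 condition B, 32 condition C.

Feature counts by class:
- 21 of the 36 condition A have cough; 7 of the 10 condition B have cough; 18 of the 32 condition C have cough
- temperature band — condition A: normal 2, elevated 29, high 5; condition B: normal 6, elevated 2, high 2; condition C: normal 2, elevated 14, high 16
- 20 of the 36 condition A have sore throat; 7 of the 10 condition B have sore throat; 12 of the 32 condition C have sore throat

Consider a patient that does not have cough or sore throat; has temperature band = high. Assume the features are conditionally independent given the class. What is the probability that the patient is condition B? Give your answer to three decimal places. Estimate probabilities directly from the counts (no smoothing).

condition A: (36/78) × (15/36) × (5/36) × (16/36) ≈ 0.0118708
condition B: (10/78) × (3/10) × (2/10) × (3/10) ≈ 0.00230769
condition C: (32/78) × (14/32) × (16/32) × (20/32) ≈ 0.0560897
P(condition B | x) = 0.00230769 / 0.07026819 ≈ 0.033

0.033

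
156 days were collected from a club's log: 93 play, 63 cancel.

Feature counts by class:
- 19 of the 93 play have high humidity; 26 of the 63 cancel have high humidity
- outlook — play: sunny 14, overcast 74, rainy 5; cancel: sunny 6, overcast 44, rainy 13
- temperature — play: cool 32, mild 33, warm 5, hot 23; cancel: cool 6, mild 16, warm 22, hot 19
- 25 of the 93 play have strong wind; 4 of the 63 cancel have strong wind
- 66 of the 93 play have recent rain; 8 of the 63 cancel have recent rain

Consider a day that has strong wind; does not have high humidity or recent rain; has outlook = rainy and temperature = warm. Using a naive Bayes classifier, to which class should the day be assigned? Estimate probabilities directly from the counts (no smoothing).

play: (93/156) × (74/93) × (5/93) × (5/93) × (25/93) × (27/93) ≈ 0.000107009
cancel: (63/156) × (37/63) × (13/63) × (22/63) × (4/63) × (55/63) ≈ 0.000947335
Highest score → cancel.

cancel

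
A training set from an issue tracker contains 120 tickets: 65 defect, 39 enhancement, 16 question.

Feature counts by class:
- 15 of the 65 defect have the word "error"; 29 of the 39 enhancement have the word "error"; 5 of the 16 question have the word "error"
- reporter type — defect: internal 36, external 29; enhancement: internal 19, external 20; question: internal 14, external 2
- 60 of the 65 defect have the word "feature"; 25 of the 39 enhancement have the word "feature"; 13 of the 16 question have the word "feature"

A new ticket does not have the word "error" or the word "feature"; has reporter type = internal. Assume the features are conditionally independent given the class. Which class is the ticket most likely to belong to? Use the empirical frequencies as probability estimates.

defect

defect: (65/120) × (50/65) × (36/65) × (5/65) ≈ 0.0177515
enhancement: (39/120) × (10/39) × (19/39) × (14/39) ≈ 0.0145737
question: (16/120) × (11/16) × (14/16) × (3/16) = 0.0150390625
Highest score → defect.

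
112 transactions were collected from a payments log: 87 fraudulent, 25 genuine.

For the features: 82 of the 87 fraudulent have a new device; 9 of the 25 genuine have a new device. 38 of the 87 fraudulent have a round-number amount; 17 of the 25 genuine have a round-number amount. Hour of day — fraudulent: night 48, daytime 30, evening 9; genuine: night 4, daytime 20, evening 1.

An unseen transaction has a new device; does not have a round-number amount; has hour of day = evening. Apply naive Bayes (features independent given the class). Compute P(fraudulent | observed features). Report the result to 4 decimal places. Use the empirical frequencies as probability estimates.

0.9765

fraudulent: (87/112) × (82/87) × (49/87) × (9/87) ≈ 0.0426576
genuine: (25/112) × (9/25) × (8/25) × (1/25) ≈ 0.00102857
P(fraudulent | x) = 0.0426576 / 0.04368617 ≈ 0.9765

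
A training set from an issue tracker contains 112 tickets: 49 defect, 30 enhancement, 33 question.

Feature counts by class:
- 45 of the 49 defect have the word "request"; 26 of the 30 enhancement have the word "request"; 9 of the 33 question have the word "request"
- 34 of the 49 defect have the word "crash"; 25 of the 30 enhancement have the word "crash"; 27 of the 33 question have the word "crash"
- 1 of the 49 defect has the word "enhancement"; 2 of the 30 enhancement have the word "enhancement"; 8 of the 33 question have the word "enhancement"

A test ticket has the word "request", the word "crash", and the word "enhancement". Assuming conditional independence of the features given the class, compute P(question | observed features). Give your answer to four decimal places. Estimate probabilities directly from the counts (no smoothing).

0.4617

defect: (49/112) × (45/49) × (34/49) × (1/49) ≈ 0.00568959
enhancement: (30/112) × (26/30) × (25/30) × (2/30) ≈ 0.0128968
question: (33/112) × (9/33) × (27/33) × (8/33) ≈ 0.0159386
P(question | x) = 0.0159386 / 0.03452499 ≈ 0.4617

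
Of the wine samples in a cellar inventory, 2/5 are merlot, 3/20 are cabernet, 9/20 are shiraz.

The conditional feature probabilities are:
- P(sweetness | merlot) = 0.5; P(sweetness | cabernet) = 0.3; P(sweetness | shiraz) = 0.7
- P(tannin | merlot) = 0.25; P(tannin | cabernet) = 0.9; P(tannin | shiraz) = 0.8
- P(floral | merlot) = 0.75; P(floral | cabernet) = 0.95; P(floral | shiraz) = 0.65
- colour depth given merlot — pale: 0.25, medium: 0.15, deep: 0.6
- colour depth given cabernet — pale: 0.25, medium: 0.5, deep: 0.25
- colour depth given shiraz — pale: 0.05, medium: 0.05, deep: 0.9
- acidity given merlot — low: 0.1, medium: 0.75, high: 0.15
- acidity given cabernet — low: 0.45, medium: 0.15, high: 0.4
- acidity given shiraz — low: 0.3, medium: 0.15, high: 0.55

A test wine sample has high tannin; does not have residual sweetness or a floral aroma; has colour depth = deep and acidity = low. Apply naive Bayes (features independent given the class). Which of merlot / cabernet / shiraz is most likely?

merlot: 0.4 × (1−0.5) × 0.25 × (1−0.75) × 0.6 × 0.1 = 0.00075
cabernet: 0.15 × (1−0.3) × 0.9 × (1−0.95) × 0.25 × 0.45 = 0.0005315625
shiraz: 0.45 × (1−0.7) × 0.8 × (1−0.65) × 0.9 × 0.3 = 0.010206
Highest score → shiraz.

shiraz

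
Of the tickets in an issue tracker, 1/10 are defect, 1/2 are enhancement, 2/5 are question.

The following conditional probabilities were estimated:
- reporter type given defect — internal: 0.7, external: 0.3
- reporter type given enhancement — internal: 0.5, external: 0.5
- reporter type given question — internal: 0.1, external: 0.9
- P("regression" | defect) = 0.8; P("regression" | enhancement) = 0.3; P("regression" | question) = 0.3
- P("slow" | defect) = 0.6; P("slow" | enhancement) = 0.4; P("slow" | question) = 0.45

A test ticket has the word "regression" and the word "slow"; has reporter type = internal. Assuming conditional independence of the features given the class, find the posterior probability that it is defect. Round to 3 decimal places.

0.487

defect: 0.1 × 0.7 × 0.8 × 0.6 = 0.0336
enhancement: 0.5 × 0.5 × 0.3 × 0.4 = 0.03
question: 0.4 × 0.1 × 0.3 × 0.45 = 0.0054
P(defect | x) = 0.0336 / 0.069 ≈ 0.487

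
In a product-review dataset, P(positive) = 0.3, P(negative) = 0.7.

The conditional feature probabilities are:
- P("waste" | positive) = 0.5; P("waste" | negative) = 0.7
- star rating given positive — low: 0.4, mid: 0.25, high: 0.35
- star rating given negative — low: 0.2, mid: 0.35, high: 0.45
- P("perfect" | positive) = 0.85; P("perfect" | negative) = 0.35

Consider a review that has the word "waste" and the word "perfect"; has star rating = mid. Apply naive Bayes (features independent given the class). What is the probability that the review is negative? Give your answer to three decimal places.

0.653

positive: 0.3 × 0.5 × 0.25 × 0.85 = 0.031875
negative: 0.7 × 0.7 × 0.35 × 0.35 = 0.060025
P(negative | x) = 0.060025 / 0.0919 ≈ 0.653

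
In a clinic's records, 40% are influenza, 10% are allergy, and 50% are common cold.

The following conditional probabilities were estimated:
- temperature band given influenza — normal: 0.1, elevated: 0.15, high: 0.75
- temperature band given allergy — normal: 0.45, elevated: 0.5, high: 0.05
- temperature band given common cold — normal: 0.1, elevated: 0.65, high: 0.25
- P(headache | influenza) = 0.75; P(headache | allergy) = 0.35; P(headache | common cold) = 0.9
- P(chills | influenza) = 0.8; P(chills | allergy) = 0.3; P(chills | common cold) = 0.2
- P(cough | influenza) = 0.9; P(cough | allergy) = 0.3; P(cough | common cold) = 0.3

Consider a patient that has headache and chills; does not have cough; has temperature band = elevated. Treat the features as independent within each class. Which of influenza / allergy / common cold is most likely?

influenza: 0.4 × 0.15 × 0.75 × 0.8 × (1−0.9) = 0.0036
allergy: 0.1 × 0.5 × 0.35 × 0.3 × (1−0.3) = 0.003675
common cold: 0.5 × 0.65 × 0.9 × 0.2 × (1−0.3) = 0.04095
Highest score → common cold.

common cold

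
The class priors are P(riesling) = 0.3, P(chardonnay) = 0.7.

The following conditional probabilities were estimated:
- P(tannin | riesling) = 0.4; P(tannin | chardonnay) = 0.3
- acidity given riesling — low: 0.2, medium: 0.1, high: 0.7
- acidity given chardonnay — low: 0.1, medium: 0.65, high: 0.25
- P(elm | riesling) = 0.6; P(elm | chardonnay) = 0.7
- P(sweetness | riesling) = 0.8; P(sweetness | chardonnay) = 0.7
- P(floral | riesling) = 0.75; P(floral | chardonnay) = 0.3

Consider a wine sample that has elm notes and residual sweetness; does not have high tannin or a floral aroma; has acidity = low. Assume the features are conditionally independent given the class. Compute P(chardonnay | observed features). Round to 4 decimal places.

riesling: 0.3 × (1−0.4) × 0.2 × 0.6 × 0.8 × (1−0.75) = 0.00432
chardonnay: 0.7 × (1−0.3) × 0.1 × 0.7 × 0.7 × (1−0.3) = 0.016807
P(chardonnay | x) = 0.016807 / 0.021127 ≈ 0.7955

0.7955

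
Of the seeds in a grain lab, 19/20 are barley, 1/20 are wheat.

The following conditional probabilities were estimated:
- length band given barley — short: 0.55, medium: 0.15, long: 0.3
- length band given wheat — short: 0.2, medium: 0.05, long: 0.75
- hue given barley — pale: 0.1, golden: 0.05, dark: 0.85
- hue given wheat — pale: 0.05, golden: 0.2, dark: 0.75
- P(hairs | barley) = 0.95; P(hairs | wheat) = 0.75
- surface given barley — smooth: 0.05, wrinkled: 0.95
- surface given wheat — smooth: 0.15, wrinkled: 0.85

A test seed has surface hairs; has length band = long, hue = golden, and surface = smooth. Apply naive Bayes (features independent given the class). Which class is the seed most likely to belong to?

wheat

barley: 0.95 × 0.3 × 0.05 × 0.95 × 0.05 = 0.000676875
wheat: 0.05 × 0.75 × 0.2 × 0.75 × 0.15 = 0.00084375
Highest score → wheat.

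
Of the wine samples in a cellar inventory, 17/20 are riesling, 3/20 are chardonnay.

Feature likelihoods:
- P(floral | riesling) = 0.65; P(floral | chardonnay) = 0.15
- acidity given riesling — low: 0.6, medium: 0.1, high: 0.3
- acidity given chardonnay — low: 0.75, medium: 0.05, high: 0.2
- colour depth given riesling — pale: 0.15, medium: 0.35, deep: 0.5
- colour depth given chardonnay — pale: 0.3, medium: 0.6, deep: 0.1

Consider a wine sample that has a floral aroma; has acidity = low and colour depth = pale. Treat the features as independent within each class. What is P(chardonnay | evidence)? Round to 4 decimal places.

0.0924

riesling: 0.85 × 0.65 × 0.6 × 0.15 = 0.049725
chardonnay: 0.15 × 0.15 × 0.75 × 0.3 = 0.0050625
P(chardonnay | x) = 0.0050625 / 0.0547875 ≈ 0.0924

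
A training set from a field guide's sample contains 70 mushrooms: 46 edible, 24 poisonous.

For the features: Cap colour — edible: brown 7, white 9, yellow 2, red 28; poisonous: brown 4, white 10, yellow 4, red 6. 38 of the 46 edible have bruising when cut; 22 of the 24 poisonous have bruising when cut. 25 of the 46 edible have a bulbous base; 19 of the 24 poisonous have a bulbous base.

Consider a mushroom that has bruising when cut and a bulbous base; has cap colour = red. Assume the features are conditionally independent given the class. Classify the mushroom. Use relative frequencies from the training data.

edible

edible: (46/70) × (28/46) × (38/46) × (25/46) ≈ 0.179584
poisonous: (24/70) × (6/24) × (22/24) × (19/24) ≈ 0.0622024
Highest score → edible.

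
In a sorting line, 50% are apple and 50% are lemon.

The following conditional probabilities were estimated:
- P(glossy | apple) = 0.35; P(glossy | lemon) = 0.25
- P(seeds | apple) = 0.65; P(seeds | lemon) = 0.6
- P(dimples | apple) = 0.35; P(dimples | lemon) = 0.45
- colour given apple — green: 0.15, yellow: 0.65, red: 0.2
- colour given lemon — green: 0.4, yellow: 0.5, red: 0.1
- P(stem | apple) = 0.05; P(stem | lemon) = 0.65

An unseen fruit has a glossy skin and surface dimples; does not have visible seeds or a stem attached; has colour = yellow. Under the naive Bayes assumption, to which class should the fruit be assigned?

apple: 0.5 × 0.35 × (1−0.65) × 0.35 × 0.65 × (1−0.05) = 0.01323765625
lemon: 0.5 × 0.25 × (1−0.6) × 0.45 × 0.5 × (1−0.65) = 0.0039375
Highest score → apple.

apple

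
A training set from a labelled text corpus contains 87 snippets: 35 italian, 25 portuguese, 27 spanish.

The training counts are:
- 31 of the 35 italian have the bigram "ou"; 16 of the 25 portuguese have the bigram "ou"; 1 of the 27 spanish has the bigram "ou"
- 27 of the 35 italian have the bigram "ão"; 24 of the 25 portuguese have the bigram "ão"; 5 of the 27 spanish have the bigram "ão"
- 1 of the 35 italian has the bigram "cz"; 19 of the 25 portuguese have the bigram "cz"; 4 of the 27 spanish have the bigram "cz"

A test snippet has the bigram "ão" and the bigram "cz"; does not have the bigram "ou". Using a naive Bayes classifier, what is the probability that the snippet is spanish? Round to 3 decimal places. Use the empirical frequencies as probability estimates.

italian: (35/87) × (4/35) × (27/35) × (1/35) ≈ 0.00101337
portuguese: (25/87) × (9/25) × (24/25) × (19/25) ≈ 0.0754759
spanish: (27/87) × (26/27) × (5/27) × (4/27) ≈ 0.00819892
P(spanish | x) = 0.00819892 / 0.08468819 ≈ 0.097

0.097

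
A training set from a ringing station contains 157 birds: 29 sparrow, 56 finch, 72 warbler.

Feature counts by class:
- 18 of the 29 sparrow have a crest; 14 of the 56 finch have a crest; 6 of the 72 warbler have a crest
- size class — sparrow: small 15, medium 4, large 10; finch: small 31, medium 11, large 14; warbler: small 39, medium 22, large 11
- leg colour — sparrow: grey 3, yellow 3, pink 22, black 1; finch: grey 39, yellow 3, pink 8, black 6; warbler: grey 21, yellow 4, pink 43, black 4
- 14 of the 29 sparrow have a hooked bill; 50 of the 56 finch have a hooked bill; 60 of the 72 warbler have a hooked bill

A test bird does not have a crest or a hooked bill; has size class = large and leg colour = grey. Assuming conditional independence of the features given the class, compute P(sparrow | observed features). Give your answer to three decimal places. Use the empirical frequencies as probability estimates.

0.137

sparrow: (29/157) × (11/29) × (10/29) × (3/29) × (15/29) ≈ 0.00129274
finch: (56/157) × (42/56) × (14/56) × (39/56) × (6/56) ≈ 0.00499033
warbler: (72/157) × (66/72) × (11/72) × (21/72) × (12/72) ≈ 0.00312205
P(sparrow | x) = 0.00129274 / 0.00940512 ≈ 0.137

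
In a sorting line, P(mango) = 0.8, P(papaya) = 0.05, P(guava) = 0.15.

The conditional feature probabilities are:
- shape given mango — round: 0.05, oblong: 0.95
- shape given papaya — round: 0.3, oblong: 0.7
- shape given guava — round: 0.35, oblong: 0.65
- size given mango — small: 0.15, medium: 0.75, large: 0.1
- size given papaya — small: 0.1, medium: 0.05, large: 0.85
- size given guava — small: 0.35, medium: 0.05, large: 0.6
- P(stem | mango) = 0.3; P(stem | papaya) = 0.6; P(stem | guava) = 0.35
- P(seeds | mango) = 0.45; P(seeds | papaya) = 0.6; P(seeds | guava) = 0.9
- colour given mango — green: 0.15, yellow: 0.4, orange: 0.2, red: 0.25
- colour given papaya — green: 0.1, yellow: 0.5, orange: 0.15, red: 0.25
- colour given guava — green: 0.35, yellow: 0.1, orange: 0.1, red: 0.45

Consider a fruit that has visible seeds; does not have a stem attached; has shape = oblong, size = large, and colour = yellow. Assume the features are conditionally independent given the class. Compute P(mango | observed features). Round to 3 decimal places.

mango: 0.8 × 0.95 × 0.1 × (1−0.3) × 0.45 × 0.4 = 0.009576
papaya: 0.05 × 0.7 × 0.85 × (1−0.6) × 0.6 × 0.5 = 0.00357
guava: 0.15 × 0.65 × 0.6 × (1−0.35) × 0.9 × 0.1 = 0.00342225
P(mango | x) = 0.009576 / 0.01656825 ≈ 0.578

0.578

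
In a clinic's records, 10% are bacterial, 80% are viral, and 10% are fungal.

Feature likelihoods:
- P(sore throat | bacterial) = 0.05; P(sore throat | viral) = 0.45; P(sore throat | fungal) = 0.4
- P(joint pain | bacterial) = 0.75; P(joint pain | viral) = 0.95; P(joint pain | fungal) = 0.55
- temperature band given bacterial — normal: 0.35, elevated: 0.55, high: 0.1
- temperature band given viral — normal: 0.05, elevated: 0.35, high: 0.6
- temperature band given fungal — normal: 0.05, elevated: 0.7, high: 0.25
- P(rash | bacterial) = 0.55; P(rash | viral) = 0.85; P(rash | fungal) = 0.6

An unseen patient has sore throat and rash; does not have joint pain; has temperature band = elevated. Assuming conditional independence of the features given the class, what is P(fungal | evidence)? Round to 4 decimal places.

bacterial: 0.1 × 0.05 × (1−0.75) × 0.55 × 0.55 = 0.000378125
viral: 0.8 × 0.45 × (1−0.95) × 0.35 × 0.85 = 0.005355
fungal: 0.1 × 0.4 × (1−0.55) × 0.7 × 0.6 = 0.00756
P(fungal | x) = 0.00756 / 0.013293125 ≈ 0.5687

0.5687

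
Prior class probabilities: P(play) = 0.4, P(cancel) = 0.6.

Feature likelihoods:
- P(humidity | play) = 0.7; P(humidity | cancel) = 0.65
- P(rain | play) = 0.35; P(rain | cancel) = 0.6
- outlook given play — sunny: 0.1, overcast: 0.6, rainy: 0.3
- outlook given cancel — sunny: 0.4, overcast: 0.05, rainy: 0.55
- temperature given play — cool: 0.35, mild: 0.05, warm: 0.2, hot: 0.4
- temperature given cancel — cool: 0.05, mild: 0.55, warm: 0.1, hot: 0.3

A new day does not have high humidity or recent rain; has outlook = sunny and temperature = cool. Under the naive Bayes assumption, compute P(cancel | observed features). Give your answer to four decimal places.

0.3810

play: 0.4 × (1−0.7) × (1−0.35) × 0.1 × 0.35 = 0.00273
cancel: 0.6 × (1−0.65) × (1−0.6) × 0.4 × 0.05 = 0.00168
P(cancel | x) = 0.00168 / 0.00441 ≈ 0.3810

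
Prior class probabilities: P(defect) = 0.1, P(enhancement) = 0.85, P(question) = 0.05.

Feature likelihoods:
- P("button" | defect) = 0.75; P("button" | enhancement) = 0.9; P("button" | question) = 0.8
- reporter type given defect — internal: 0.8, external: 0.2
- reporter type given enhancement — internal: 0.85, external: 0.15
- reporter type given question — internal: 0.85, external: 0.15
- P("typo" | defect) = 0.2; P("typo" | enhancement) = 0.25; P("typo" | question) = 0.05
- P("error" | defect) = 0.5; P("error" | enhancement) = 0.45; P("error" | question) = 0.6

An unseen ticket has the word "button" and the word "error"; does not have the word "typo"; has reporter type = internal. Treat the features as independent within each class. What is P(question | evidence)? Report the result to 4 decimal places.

0.0737

defect: 0.1 × 0.75 × 0.8 × (1−0.2) × 0.5 = 0.024
enhancement: 0.85 × 0.9 × 0.85 × (1−0.25) × 0.45 = 0.219459375
question: 0.05 × 0.8 × 0.85 × (1−0.05) × 0.6 = 0.01938
P(question | x) = 0.01938 / 0.262839375 ≈ 0.0737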